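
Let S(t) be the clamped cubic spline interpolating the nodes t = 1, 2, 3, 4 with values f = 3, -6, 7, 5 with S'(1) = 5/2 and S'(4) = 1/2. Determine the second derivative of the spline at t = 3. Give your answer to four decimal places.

-45.1333

Put M_i = S'' at the i-th knot. Here h = (1, 1, 1) and Δ = (-9, 13, -2), so the interior equations h_(i-1)·M_(i-1) + 2(h_(i-1)+h_i)·M_i + h_i·M_(i+1) = 6(Δ_i − Δ_(i-1)) read
  1·M_0 + 4·M_1 + 1·M_2 = 6(Δ_1 - Δ_0) = 132
  1·M_1 + 4·M_2 + 1·M_3 = 6(Δ_2 - Δ_1) = -90
Clamped end conditions give two more equations: 2h_0·M_0 + h_0·M_1 = 6(Δ_0 - S'(1)) = -69 and h_2·M_2 + 2h_2·M_3 = 6(S'(4) - Δ_2) = 15.
Hence M_0 = -971/15, M_1 = 907/15, M_2 = -677/15, M_3 = 451/15.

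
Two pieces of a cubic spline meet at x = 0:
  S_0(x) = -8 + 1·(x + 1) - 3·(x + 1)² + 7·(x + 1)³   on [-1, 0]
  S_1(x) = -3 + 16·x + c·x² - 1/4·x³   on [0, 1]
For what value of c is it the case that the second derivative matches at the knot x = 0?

S_0''(x) = -6 + 42·(x + 1), so S_0''(0) = 36. On the right, S_1''(0) = 2c, so c = 18.

18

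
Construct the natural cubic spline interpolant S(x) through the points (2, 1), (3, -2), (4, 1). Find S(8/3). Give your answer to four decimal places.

-1.5556

With M_i denoting the second derivative at x_i, h_i = 1, 1, and Δ_i = (y_(i+1) − y_i)/h_i = -3, 3:
  1·M_0 + 4·M_1 + 1·M_2 = 6(Δ_1 - Δ_0) = 36
Natural end conditions: M_0 = M_2 = 0.
Solving: M_0 = 0, M_1 = 9, M_2 = 0.
On [2, 3], S(x) = 1 - 9/2·(x - 2) + 0·(x - 2)² + 3/2·(x - 2)³.
With (x - 2) = 2/3: S(8/3) = -14/9.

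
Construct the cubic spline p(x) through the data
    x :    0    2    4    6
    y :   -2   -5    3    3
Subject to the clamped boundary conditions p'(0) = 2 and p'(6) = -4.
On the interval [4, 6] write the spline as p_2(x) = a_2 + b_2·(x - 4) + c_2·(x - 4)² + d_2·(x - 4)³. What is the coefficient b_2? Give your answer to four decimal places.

With M_i denoting the second derivative at x_i, h_i = 2, 2, 2, and Δ_i = (y_(i+1) − y_i)/h_i = -3/2, 4, 0:
  2·M_0 + 8·M_1 + 2·M_2 = 6(Δ_1 - Δ_0) = 33
  2·M_1 + 8·M_2 + 2·M_3 = 6(Δ_2 - Δ_1) = -24
Clamped end conditions give two more equations: 2h_0·M_0 + h_0·M_1 = 6(Δ_0 - p'(0)) = -21 and h_2·M_2 + 2h_2·M_3 = 6(p'(6) - Δ_2) = -24.
Hence M_0 = -89/10, M_1 = 73/10, M_2 = -19/5, M_3 = -41/10.
On [4, 6], with p_2(x) = a_2 + b_2·(x - 4) + c_2·(x - 4)² + d_2·(x - 4)³: c_2 = M_2/2 = -19/10, d_2 = (M_3 - M_2)/(6h_2) = -1/40, b_2 = Δ_2 - h_2(2M_2 + M_3)/6 = 39/10.

3.9000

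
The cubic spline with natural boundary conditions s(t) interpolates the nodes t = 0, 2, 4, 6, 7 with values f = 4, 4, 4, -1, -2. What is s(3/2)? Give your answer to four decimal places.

3.8559

Write M_i for s''(x_i). With h_i = 2, 2, 2, 1 and divided differences Δ_i = 0, 0, -5/2, -1, the continuity of s' gives the tridiagonal system
  2·M_0 + 8·M_1 + 2·M_2 = 6(Δ_1 - Δ_0) = 0
  2·M_1 + 8·M_2 + 2·M_3 = 6(Δ_2 - Δ_1) = -15
  2·M_2 + 6·M_3 + 1·M_4 = 6(Δ_3 - Δ_2) = 9
Natural end conditions: M_0 = M_4 = 0.
Solving: M_0 = 0, M_1 = 27/41, M_2 = -108/41, M_3 = 195/82, M_4 = 0.
On [0, 2], s(t) = 4 - 9/41·t + 0·t² + 9/164·t³.
With t = 3/2: s(3/2) = 5059/1312.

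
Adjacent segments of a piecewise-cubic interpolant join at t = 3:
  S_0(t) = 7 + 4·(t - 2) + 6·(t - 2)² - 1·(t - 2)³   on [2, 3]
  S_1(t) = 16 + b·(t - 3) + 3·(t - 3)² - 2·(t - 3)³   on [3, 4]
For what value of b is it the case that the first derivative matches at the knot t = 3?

13

S_0'(t) = 4 + 12·(t - 2) - 3·(t - 2)², so S_0'(3) = 13. On the right, S_1'(3) = b, so b = 13.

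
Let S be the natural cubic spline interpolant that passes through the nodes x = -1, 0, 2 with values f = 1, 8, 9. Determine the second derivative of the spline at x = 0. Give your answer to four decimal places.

Write σ_i for S''(x_i). With h_i = 1, 2 and divided differences Δ_i = 7, 1/2, the continuity of S' gives the tridiagonal system
  1·σ_0 + 6·σ_1 + 2·σ_2 = 6(Δ_1 - Δ_0) = -39
Natural end conditions: σ_0 = σ_2 = 0.
Solving: σ_0 = 0, σ_1 = -13/2, σ_2 = 0.

-6.5000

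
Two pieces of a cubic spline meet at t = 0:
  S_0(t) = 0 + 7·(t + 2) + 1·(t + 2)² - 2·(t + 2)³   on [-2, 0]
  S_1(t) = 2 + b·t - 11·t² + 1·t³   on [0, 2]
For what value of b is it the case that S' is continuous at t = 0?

-13

S_0'(t) = 7 + 2·(t + 2) - 6·(t + 2)², so S_0'(0) = -13. On the right, S_1'(0) = b, so b = -13.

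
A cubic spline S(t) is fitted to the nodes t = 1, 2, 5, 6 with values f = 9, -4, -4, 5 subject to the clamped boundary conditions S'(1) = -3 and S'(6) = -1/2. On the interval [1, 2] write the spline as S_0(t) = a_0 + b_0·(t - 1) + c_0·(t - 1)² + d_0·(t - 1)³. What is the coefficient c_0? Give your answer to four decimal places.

-17.9762

With m_i denoting the second derivative at x_i, h_i = 1, 3, 1, and Δ_i = (y_(i+1) − y_i)/h_i = -13, 0, 9:
  1·m_0 + 8·m_1 + 3·m_2 = 6(Δ_1 - Δ_0) = 78
  3·m_1 + 8·m_2 + 1·m_3 = 6(Δ_2 - Δ_1) = 54
Clamped end conditions give two more equations: 2h_0·m_0 + h_0·m_1 = 6(Δ_0 - S'(1)) = -60 and h_2·m_2 + 2h_2·m_3 = 6(S'(6) - Δ_2) = -57.
Hence m_0 = -755/21, m_1 = 250/21, m_2 = 131/21, m_3 = -664/21.
On [1, 2], with S_0(t) = a_0 + b_0·(t - 1) + c_0·(t - 1)² + d_0·(t - 1)³: c_0 = m_0/2 = -755/42, d_0 = (m_1 - m_0)/(6h_0) = 335/42, b_0 = Δ_0 - h_0(2m_0 + m_1)/6 = -3.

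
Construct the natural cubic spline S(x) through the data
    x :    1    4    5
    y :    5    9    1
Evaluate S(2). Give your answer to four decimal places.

9.4444

Let m_i = S''(x_i). Step sizes h_i = 3, 1; slopes of the chords Δ_i = (y_(i+1) - y_i)/h_i = 4/3, -8.
  3·m_0 + 8·m_1 + 1·m_2 = 6(Δ_1 - Δ_0) = -56
Natural end conditions: m_0 = m_2 = 0.
Forward elimination and back-substitution give m_0 = 0, m_1 = -7, m_2 = 0.
On [1, 4], S(x) = 5 + 29/6·(x - 1) + 0·(x - 1)² - 7/18·(x - 1)³.
With (x - 1) = 1: S(2) = 85/9.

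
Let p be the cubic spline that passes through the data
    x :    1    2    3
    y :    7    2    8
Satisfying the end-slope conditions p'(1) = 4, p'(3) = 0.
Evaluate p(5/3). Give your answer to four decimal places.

Write σ_i for p''(x_i). With h_i = 1, 1 and divided differences Δ_i = -5, 6, the continuity of p' gives the tridiagonal system
  1·σ_0 + 4·σ_1 + 1·σ_2 = 6(Δ_1 - Δ_0) = 66
Clamped end conditions give two more equations: 2h_0·σ_0 + h_0·σ_1 = 6(Δ_0 - p'(1)) = -54 and h_1·σ_1 + 2h_1·σ_2 = 6(p'(3) - Δ_1) = -36.
Forward elimination and back-substitution give σ_0 = -91/2, σ_1 = 37, σ_2 = -73/2.
On [1, 2], p(x) = 7 + 4·(x - 1) - 91/4·(x - 1)² + 55/4·(x - 1)³.
With (x - 1) = 2/3: p(5/3) = 98/27.

3.6296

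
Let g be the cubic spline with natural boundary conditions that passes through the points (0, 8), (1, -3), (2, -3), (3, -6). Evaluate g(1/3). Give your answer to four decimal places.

3.4049

Write M_i for g''(x_i). With h_i = 1, 1, 1 and divided differences Δ_i = -11, 0, -3, the continuity of g' gives the tridiagonal system
  1·M_0 + 4·M_1 + 1·M_2 = 6(Δ_1 - Δ_0) = 66
  1·M_1 + 4·M_2 + 1·M_3 = 6(Δ_2 - Δ_1) = -18
Natural end conditions: M_0 = M_3 = 0.
Solving: M_0 = 0, M_1 = 94/5, M_2 = -46/5, M_3 = 0.
On [0, 1], g(t) = 8 - 212/15·t + 0·t² + 47/15·t³.
With t = 1/3: g(1/3) = 1379/405.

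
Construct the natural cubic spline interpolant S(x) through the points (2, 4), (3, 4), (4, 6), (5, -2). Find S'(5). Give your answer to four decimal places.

Write σ_i for S''(x_i). With h_i = 1, 1, 1 and divided differences Δ_i = 0, 2, -8, the continuity of S' gives the tridiagonal system
  1·σ_0 + 4·σ_1 + 1·σ_2 = 6(Δ_1 - Δ_0) = 12
  1·σ_1 + 4·σ_2 + 1·σ_3 = 6(Δ_2 - Δ_1) = -60
Natural end conditions: σ_0 = σ_3 = 0.
Solving: σ_0 = 0, σ_1 = 36/5, σ_2 = -84/5, σ_3 = 0.
On [4, 5], S'(x) = b_2 + 2c_2·(x - 4) + 3d_2·(x - 4)² with b_2 = Δ_2 - h_2(2σ_2 + σ_3)/6 = -12/5, c_2 = σ_2/2 = -42/5, d_2 = (σ_3 - σ_2)/(6h_2) = 14/5. So S'(5) = -54/5.

-10.8000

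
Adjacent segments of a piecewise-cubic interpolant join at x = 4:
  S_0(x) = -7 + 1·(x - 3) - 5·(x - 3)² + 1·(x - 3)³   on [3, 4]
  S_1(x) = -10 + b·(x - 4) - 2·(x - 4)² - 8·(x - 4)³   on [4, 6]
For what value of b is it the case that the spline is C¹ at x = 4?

S_0'(x) = 1 - 10·(x - 3) + 3·(x - 3)², so S_0'(4) = -6. On the right, S_1'(4) = b, so b = -6.

-6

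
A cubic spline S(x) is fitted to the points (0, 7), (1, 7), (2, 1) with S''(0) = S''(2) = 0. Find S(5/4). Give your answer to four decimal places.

Write σ_i for S''(x_i). With h_i = 1, 1 and divided differences Δ_i = 0, -6, the continuity of S' gives the tridiagonal system
  1·σ_0 + 4·σ_1 + 1·σ_2 = 6(Δ_1 - Δ_0) = -36
Natural end conditions: σ_0 = σ_2 = 0.
Solving the tridiagonal system: σ_0 = 0, σ_1 = -9, σ_2 = 0.
On [1, 2], S(x) = 7 - 3·(x - 1) - 9/2·(x - 1)² + 3/2·(x - 1)³.
With (x - 1) = 1/4: S(5/4) = 767/128.

5.9922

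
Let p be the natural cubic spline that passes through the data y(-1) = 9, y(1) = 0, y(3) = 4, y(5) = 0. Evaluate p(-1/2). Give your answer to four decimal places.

5.8125

Let m_i = p''(x_i). Step sizes h_i = 2, 2, 2; slopes of the chords Δ_i = (y_(i+1) - y_i)/h_i = -9/2, 2, -2.
  2·m_0 + 8·m_1 + 2·m_2 = 6(Δ_1 - Δ_0) = 39
  2·m_1 + 8·m_2 + 2·m_3 = 6(Δ_2 - Δ_1) = -24
Natural end conditions: m_0 = m_3 = 0.
Hence m_0 = 0, m_1 = 6, m_2 = -9/2, m_3 = 0.
On [-1, 1], p(x) = 9 - 13/2·(x + 1) + 0·(x + 1)² + 1/2·(x + 1)³.
With (x + 1) = 1/2: p(-1/2) = 93/16.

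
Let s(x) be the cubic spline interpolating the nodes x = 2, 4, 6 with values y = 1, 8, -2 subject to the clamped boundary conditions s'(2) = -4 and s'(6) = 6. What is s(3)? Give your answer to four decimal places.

With M_i denoting the second derivative at x_i, h_i = 2, 2, and Δ_i = (y_(i+1) − y_i)/h_i = 7/2, -5:
  2·M_0 + 8·M_1 + 2·M_2 = 6(Δ_1 - Δ_0) = -51
Clamped end conditions give two more equations: 2h_0·M_0 + h_0·M_1 = 6(Δ_0 - s'(2)) = 45 and h_1·M_1 + 2h_1·M_2 = 6(s'(6) - Δ_1) = 66.
Forward elimination and back-substitution give M_0 = 161/8, M_1 = -71/4, M_2 = 203/8.
On [2, 4], s(x) = 1 - 4·(x - 2) + 161/16·(x - 2)² - 101/32·(x - 2)³.
With (x - 2) = 1: s(3) = 125/32.

3.9063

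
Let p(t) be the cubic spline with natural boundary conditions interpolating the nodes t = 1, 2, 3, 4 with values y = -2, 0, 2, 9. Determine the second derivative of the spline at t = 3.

Put σ_i = p'' at the i-th knot. Here h = (1, 1, 1) and Δ = (2, 2, 7), so the interior equations h_(i-1)·σ_(i-1) + 2(h_(i-1)+h_i)·σ_i + h_i·σ_(i+1) = 6(Δ_i − Δ_(i-1)) read
  1·σ_0 + 4·σ_1 + 1·σ_2 = 6(Δ_1 - Δ_0) = 0
  1·σ_1 + 4·σ_2 + 1·σ_3 = 6(Δ_2 - Δ_1) = 30
Natural end conditions: σ_0 = σ_3 = 0.
Hence σ_0 = 0, σ_1 = -2, σ_2 = 8, σ_3 = 0.

8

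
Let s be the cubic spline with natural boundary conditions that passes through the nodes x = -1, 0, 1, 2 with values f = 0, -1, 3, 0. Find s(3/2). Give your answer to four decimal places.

Let M_i = s''(x_i). Step sizes h_i = 1, 1, 1; slopes of the chords Δ_i = (y_(i+1) - y_i)/h_i = -1, 4, -3.
  1·M_0 + 4·M_1 + 1·M_2 = 6(Δ_1 - Δ_0) = 30
  1·M_1 + 4·M_2 + 1·M_3 = 6(Δ_2 - Δ_1) = -42
Natural end conditions: M_0 = M_3 = 0.
Solving: M_0 = 0, M_1 = 54/5, M_2 = -66/5, M_3 = 0.
On [1, 2], s(x) = 3 + 7/5·(x - 1) - 33/5·(x - 1)² + 11/5·(x - 1)³.
With (x - 1) = 1/2: s(3/2) = 93/40.

2.3250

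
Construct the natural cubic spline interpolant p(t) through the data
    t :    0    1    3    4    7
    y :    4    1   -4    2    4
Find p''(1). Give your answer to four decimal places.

-2.9560

Let m_i = p''(x_i). Step sizes h_i = 1, 2, 1, 3; slopes of the chords Δ_i = (y_(i+1) - y_i)/h_i = -3, -5/2, 6, 2/3.
  1·m_0 + 6·m_1 + 2·m_2 = 6(Δ_1 - Δ_0) = 3
  2·m_1 + 6·m_2 + 1·m_3 = 6(Δ_2 - Δ_1) = 51
  1·m_2 + 8·m_3 + 3·m_4 = 6(Δ_3 - Δ_2) = -32
Natural end conditions: m_0 = m_4 = 0.
Solving the tridiagonal system: m_0 = 0, m_1 = -739/250, m_2 = 1296/125, m_3 = -662/125, m_4 = 0.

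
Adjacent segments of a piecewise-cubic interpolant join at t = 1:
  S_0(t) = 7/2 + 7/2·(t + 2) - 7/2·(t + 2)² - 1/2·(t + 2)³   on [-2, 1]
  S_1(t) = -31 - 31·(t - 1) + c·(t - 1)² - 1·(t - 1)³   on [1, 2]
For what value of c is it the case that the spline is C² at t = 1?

-8

S_0''(t) = -7 - 3·(t + 2), so S_0''(1) = -16. On the right, S_1''(1) = 2c, so c = -8.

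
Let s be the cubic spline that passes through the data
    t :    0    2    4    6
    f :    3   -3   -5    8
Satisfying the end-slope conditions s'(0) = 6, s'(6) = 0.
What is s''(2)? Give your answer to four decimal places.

Let m_i = s''(x_i). Step sizes h_i = 2, 2, 2; slopes of the chords Δ_i = (y_(i+1) - y_i)/h_i = -3, -1, 13/2.
  2·m_0 + 8·m_1 + 2·m_2 = 6(Δ_1 - Δ_0) = 12
  2·m_1 + 8·m_2 + 2·m_3 = 6(Δ_2 - Δ_1) = 45
Clamped end conditions give two more equations: 2h_0·m_0 + h_0·m_1 = 6(Δ_0 - s'(0)) = -54 and h_2·m_2 + 2h_2·m_3 = 6(s'(6) - Δ_2) = -39.
Solving: m_0 = -151/10, m_1 = 16/5, m_2 = 83/10, m_3 = -139/10.

3.2000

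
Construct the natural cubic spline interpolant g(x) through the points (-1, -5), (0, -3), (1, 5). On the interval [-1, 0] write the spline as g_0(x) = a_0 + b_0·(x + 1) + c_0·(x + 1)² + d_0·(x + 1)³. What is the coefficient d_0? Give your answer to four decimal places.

1.5000

Write M_i for g''(x_i). With h_i = 1, 1 and divided differences Δ_i = 2, 8, the continuity of g' gives the tridiagonal system
  1·M_0 + 4·M_1 + 1·M_2 = 6(Δ_1 - Δ_0) = 36
Natural end conditions: M_0 = M_2 = 0.
Solving the tridiagonal system: M_0 = 0, M_1 = 9, M_2 = 0.
On [-1, 0], with g_0(x) = a_0 + b_0·(x + 1) + c_0·(x + 1)² + d_0·(x + 1)³: c_0 = M_0/2 = 0, d_0 = (M_1 - M_0)/(6h_0) = 3/2, b_0 = Δ_0 - h_0(2M_0 + M_1)/6 = 1/2.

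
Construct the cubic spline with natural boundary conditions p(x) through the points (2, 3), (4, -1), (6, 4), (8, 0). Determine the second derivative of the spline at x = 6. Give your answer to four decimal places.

-4.5000

Put M_i = p'' at the i-th knot. Here h = (2, 2, 2) and Δ = (-2, 5/2, -2), so the interior equations h_(i-1)·M_(i-1) + 2(h_(i-1)+h_i)·M_i + h_i·M_(i+1) = 6(Δ_i − Δ_(i-1)) read
  2·M_0 + 8·M_1 + 2·M_2 = 6(Δ_1 - Δ_0) = 27
  2·M_1 + 8·M_2 + 2·M_3 = 6(Δ_2 - Δ_1) = -27
Natural end conditions: M_0 = M_3 = 0.
Forward elimination and back-substitution give M_0 = 0, M_1 = 9/2, M_2 = -9/2, M_3 = 0.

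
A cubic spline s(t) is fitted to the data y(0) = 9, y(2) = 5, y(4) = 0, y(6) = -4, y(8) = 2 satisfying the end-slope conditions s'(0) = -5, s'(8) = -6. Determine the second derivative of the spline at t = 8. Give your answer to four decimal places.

Put M_i = s'' at the i-th knot. Here h = (2, 2, 2, 2) and Δ = (-2, -5/2, -2, 3), so the interior equations h_(i-1)·M_(i-1) + 2(h_(i-1)+h_i)·M_i + h_i·M_(i+1) = 6(Δ_i − Δ_(i-1)) read
  2·M_0 + 8·M_1 + 2·M_2 = 6(Δ_1 - Δ_0) = -3
  2·M_1 + 8·M_2 + 2·M_3 = 6(Δ_2 - Δ_1) = 3
  2·M_2 + 8·M_3 + 2·M_4 = 6(Δ_3 - Δ_2) = 30
Clamped end conditions give two more equations: 2h_0·M_0 + h_0·M_1 = 6(Δ_0 - s'(0)) = 18 and h_3·M_3 + 2h_3·M_4 = 6(s'(8) - Δ_3) = -54.
Hence M_0 = 577/112, M_1 = -73/56, M_2 = -23/16, M_3 = 479/56, M_4 = -1991/112.

-17.7768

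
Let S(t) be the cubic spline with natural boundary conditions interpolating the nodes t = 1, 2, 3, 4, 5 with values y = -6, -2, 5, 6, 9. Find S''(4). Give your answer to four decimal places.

Let M_i = S''(x_i). Step sizes h_i = 1, 1, 1, 1; slopes of the chords Δ_i = (y_(i+1) - y_i)/h_i = 4, 7, 1, 3.
  1·M_0 + 4·M_1 + 1·M_2 = 6(Δ_1 - Δ_0) = 18
  1·M_1 + 4·M_2 + 1·M_3 = 6(Δ_2 - Δ_1) = -36
  1·M_2 + 4·M_3 + 1·M_4 = 6(Δ_3 - Δ_2) = 12
Natural end conditions: M_0 = M_4 = 0.
Solving the tridiagonal system: M_0 = 0, M_1 = 213/28, M_2 = -87/7, M_3 = 171/28, M_4 = 0.

6.1071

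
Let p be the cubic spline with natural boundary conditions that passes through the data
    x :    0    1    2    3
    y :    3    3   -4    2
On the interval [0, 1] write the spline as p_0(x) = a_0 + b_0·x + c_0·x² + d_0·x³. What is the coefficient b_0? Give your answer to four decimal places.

2.7333

With m_i denoting the second derivative at x_i, h_i = 1, 1, 1, and Δ_i = (y_(i+1) − y_i)/h_i = 0, -7, 6:
  1·m_0 + 4·m_1 + 1·m_2 = 6(Δ_1 - Δ_0) = -42
  1·m_1 + 4·m_2 + 1·m_3 = 6(Δ_2 - Δ_1) = 78
Natural end conditions: m_0 = m_3 = 0.
Solving: m_0 = 0, m_1 = -82/5, m_2 = 118/5, m_3 = 0.
On [0, 1], with p_0(x) = a_0 + b_0·x + c_0·x² + d_0·x³: c_0 = m_0/2 = 0, d_0 = (m_1 - m_0)/(6h_0) = -41/15, b_0 = Δ_0 - h_0(2m_0 + m_1)/6 = 41/15.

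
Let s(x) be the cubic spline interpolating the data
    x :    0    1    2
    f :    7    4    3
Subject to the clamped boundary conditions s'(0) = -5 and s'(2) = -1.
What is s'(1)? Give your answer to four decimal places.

-1.5000

Let σ_i = s''(x_i). Step sizes h_i = 1, 1; slopes of the chords Δ_i = (y_(i+1) - y_i)/h_i = -3, -1.
  1·σ_0 + 4·σ_1 + 1·σ_2 = 6(Δ_1 - Δ_0) = 12
Clamped end conditions give two more equations: 2h_0·σ_0 + h_0·σ_1 = 6(Δ_0 - s'(0)) = 12 and h_1·σ_1 + 2h_1·σ_2 = 6(s'(2) - Δ_1) = 0.
Forward elimination and back-substitution give σ_0 = 5, σ_1 = 2, σ_2 = -1.
On [1, 2], s'(x) = b_1 + 2c_1·(x - 1) + 3d_1·(x - 1)² with b_1 = Δ_1 - h_1(2σ_1 + σ_2)/6 = -3/2, c_1 = σ_1/2 = 1, d_1 = (σ_2 - σ_1)/(6h_1) = -1/2. So s'(1) = -3/2.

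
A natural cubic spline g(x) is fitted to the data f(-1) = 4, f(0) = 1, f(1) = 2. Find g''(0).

Write M_i for g''(x_i). With h_i = 1, 1 and divided differences Δ_i = -3, 1, the continuity of g' gives the tridiagonal system
  1·M_0 + 4·M_1 + 1·M_2 = 6(Δ_1 - Δ_0) = 24
Natural end conditions: M_0 = M_2 = 0.
Solving the tridiagonal system: M_0 = 0, M_1 = 6, M_2 = 0.

6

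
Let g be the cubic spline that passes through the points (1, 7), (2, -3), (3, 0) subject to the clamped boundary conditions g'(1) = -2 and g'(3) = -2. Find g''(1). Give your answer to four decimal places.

-43.5000

With M_i denoting the second derivative at x_i, h_i = 1, 1, and Δ_i = (y_(i+1) − y_i)/h_i = -10, 3:
  1·M_0 + 4·M_1 + 1·M_2 = 6(Δ_1 - Δ_0) = 78
Clamped end conditions give two more equations: 2h_0·M_0 + h_0·M_1 = 6(Δ_0 - g'(1)) = -48 and h_1·M_1 + 2h_1·M_2 = 6(g'(3) - Δ_1) = -30.
Solving the tridiagonal system: M_0 = -87/2, M_1 = 39, M_2 = -69/2.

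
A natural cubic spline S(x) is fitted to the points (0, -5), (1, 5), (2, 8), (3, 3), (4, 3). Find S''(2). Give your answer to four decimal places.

-12.8571

Let M_i = S''(x_i). Step sizes h_i = 1, 1, 1, 1; slopes of the chords Δ_i = (y_(i+1) - y_i)/h_i = 10, 3, -5, 0.
  1·M_0 + 4·M_1 + 1·M_2 = 6(Δ_1 - Δ_0) = -42
  1·M_1 + 4·M_2 + 1·M_3 = 6(Δ_2 - Δ_1) = -48
  1·M_2 + 4·M_3 + 1·M_4 = 6(Δ_3 - Δ_2) = 30
Natural end conditions: M_0 = M_4 = 0.
Solving the tridiagonal system: M_0 = 0, M_1 = -51/7, M_2 = -90/7, M_3 = 75/7, M_4 = 0.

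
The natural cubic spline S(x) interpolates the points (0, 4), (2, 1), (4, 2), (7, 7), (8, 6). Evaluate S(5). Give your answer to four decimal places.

Let M_i = S''(x_i). Step sizes h_i = 2, 2, 3, 1; slopes of the chords Δ_i = (y_(i+1) - y_i)/h_i = -3/2, 1/2, 5/3, -1.
  2·M_0 + 8·M_1 + 2·M_2 = 6(Δ_1 - Δ_0) = 12
  2·M_1 + 10·M_2 + 3·M_3 = 6(Δ_2 - Δ_1) = 7
  3·M_2 + 8·M_3 + 1·M_4 = 6(Δ_3 - Δ_2) = -16
Natural end conditions: M_0 = M_4 = 0.
Solving: M_0 = 0, M_1 = 161/134, M_2 = 80/67, M_3 = -164/67, M_4 = 0.
On [4, 7], S(x) = 2 + 341/201·(x - 4) + 40/67·(x - 4)² - 122/603·(x - 4)³.
With (x - 4) = 1: S(5) = 2467/603.

4.0912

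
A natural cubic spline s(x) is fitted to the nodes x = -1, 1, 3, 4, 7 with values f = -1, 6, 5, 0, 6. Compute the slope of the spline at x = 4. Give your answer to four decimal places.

-3.8605

Put M_i = s'' at the i-th knot. Here h = (2, 2, 1, 3) and Δ = (7/2, -1/2, -5, 2), so the interior equations h_(i-1)·M_(i-1) + 2(h_(i-1)+h_i)·M_i + h_i·M_(i+1) = 6(Δ_i − Δ_(i-1)) read
  2·M_0 + 8·M_1 + 2·M_2 = 6(Δ_1 - Δ_0) = -24
  2·M_1 + 6·M_2 + 1·M_3 = 6(Δ_2 - Δ_1) = -27
  1·M_2 + 8·M_3 + 3·M_4 = 6(Δ_3 - Δ_2) = 42
Natural end conditions: M_0 = M_4 = 0.
Solving: M_0 = 0, M_1 = -153/86, M_2 = -210/43, M_3 = 252/43, M_4 = 0.
On [4, 7], s'(x) = b_3 + 2c_3·(x - 4) + 3d_3·(x - 4)² with b_3 = Δ_3 - h_3(2M_3 + M_4)/6 = -166/43, c_3 = M_3/2 = 126/43, d_3 = (M_4 - M_3)/(6h_3) = -14/43. So s'(4) = -166/43.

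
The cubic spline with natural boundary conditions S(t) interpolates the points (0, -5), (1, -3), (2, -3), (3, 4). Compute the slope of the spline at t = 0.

3

Put M_i = S'' at the i-th knot. Here h = (1, 1, 1) and Δ = (2, 0, 7), so the interior equations h_(i-1)·M_(i-1) + 2(h_(i-1)+h_i)·M_i + h_i·M_(i+1) = 6(Δ_i − Δ_(i-1)) read
  1·M_0 + 4·M_1 + 1·M_2 = 6(Δ_1 - Δ_0) = -12
  1·M_1 + 4·M_2 + 1·M_3 = 6(Δ_2 - Δ_1) = 42
Natural end conditions: M_0 = M_3 = 0.
Hence M_0 = 0, M_1 = -6, M_2 = 12, M_3 = 0.
On [0, 1], S'(t) = b_0 + 2c_0·t + 3d_0·t² with b_0 = Δ_0 - h_0(2M_0 + M_1)/6 = 3, c_0 = M_0/2 = 0, d_0 = (M_1 - M_0)/(6h_0) = -1. So S'(0) = 3.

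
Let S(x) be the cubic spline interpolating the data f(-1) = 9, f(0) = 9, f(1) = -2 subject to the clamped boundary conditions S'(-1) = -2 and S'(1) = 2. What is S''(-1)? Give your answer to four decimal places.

24.5000

Write m_i for S''(x_i). With h_i = 1, 1 and divided differences Δ_i = 0, -11, the continuity of S' gives the tridiagonal system
  1·m_0 + 4·m_1 + 1·m_2 = 6(Δ_1 - Δ_0) = -66
Clamped end conditions give two more equations: 2h_0·m_0 + h_0·m_1 = 6(Δ_0 - S'(-1)) = 12 and h_1·m_1 + 2h_1·m_2 = 6(S'(1) - Δ_1) = 78.
Solving: m_0 = 49/2, m_1 = -37, m_2 = 115/2.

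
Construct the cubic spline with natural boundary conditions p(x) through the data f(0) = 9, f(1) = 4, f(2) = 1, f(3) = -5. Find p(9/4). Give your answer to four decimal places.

Let M_i = p''(x_i). Step sizes h_i = 1, 1, 1; slopes of the chords Δ_i = (y_(i+1) - y_i)/h_i = -5, -3, -6.
  1·M_0 + 4·M_1 + 1·M_2 = 6(Δ_1 - Δ_0) = 12
  1·M_1 + 4·M_2 + 1·M_3 = 6(Δ_2 - Δ_1) = -18
Natural end conditions: M_0 = M_3 = 0.
Solving: M_0 = 0, M_1 = 22/5, M_2 = -28/5, M_3 = 0.
On [2, 3], p(x) = 1 - 62/15·(x - 2) - 14/5·(x - 2)² + 14/15·(x - 2)³.
With (x - 2) = 1/4: p(9/4) = -31/160.

-0.1938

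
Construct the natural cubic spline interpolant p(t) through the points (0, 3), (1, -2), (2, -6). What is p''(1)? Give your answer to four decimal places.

1.5000

Let σ_i = p''(x_i). Step sizes h_i = 1, 1; slopes of the chords Δ_i = (y_(i+1) - y_i)/h_i = -5, -4.
  1·σ_0 + 4·σ_1 + 1·σ_2 = 6(Δ_1 - Δ_0) = 6
Natural end conditions: σ_0 = σ_2 = 0.
Solving the tridiagonal system: σ_0 = 0, σ_1 = 3/2, σ_2 = 0.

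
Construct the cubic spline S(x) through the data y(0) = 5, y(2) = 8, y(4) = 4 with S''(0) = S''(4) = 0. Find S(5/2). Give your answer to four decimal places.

Put M_i = S'' at the i-th knot. Here h = (2, 2) and Δ = (3/2, -2), so the interior equations h_(i-1)·M_(i-1) + 2(h_(i-1)+h_i)·M_i + h_i·M_(i+1) = 6(Δ_i − Δ_(i-1)) read
  2·M_0 + 8·M_1 + 2·M_2 = 6(Δ_1 - Δ_0) = -21
Natural end conditions: M_0 = M_2 = 0.
Hence M_0 = 0, M_1 = -21/8, M_2 = 0.
On [2, 4], S(x) = 8 - 1/4·(x - 2) - 21/16·(x - 2)² + 7/32·(x - 2)³.
With (x - 2) = 1/2: S(5/2) = 1939/256.

7.5742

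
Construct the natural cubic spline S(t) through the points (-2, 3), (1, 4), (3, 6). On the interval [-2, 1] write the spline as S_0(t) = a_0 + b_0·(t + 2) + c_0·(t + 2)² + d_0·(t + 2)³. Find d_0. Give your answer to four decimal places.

0.0222

Write M_i for S''(x_i). With h_i = 3, 2 and divided differences Δ_i = 1/3, 1, the continuity of S' gives the tridiagonal system
  3·M_0 + 10·M_1 + 2·M_2 = 6(Δ_1 - Δ_0) = 4
Natural end conditions: M_0 = M_2 = 0.
Forward elimination and back-substitution give M_0 = 0, M_1 = 2/5, M_2 = 0.
On [-2, 1], with S_0(t) = a_0 + b_0·(t + 2) + c_0·(t + 2)² + d_0·(t + 2)³: c_0 = M_0/2 = 0, d_0 = (M_1 - M_0)/(6h_0) = 1/45, b_0 = Δ_0 - h_0(2M_0 + M_1)/6 = 2/15.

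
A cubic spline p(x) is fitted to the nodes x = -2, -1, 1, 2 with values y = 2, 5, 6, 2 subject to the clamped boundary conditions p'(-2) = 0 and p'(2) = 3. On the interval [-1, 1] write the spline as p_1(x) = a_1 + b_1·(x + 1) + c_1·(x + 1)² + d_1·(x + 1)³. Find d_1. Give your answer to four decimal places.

Let m_i = p''(x_i). Step sizes h_i = 1, 2, 1; slopes of the chords Δ_i = (y_(i+1) - y_i)/h_i = 3, 1/2, -4.
  1·m_0 + 6·m_1 + 2·m_2 = 6(Δ_1 - Δ_0) = -15
  2·m_1 + 6·m_2 + 1·m_3 = 6(Δ_2 - Δ_1) = -27
Clamped end conditions give two more equations: 2h_0·m_0 + h_0·m_1 = 6(Δ_0 - p'(-2)) = 18 and h_2·m_2 + 2h_2·m_3 = 6(p'(2) - Δ_2) = 42.
Hence m_0 = 339/35, m_1 = -48/35, m_2 = -288/35, m_3 = 879/35.
On [-1, 1], with p_1(x) = a_1 + b_1·(x + 1) + c_1·(x + 1)² + d_1·(x + 1)³: c_1 = m_1/2 = -24/35, d_1 = (m_2 - m_1)/(6h_1) = -4/7, b_1 = Δ_1 - h_1(2m_1 + m_2)/6 = 291/70.

-0.5714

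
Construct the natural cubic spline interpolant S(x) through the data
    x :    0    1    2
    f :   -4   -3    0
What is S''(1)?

3

Let M_i = S''(x_i). Step sizes h_i = 1, 1; slopes of the chords Δ_i = (y_(i+1) - y_i)/h_i = 1, 3.
  1·M_0 + 4·M_1 + 1·M_2 = 6(Δ_1 - Δ_0) = 12
Natural end conditions: M_0 = M_2 = 0.
Hence M_0 = 0, M_1 = 3, M_2 = 0.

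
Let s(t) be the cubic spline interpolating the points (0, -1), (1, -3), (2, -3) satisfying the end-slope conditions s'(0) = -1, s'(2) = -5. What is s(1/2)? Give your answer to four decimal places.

-2.1250

Let m_i = s''(x_i). Step sizes h_i = 1, 1; slopes of the chords Δ_i = (y_(i+1) - y_i)/h_i = -2, 0.
  1·m_0 + 4·m_1 + 1·m_2 = 6(Δ_1 - Δ_0) = 12
Clamped end conditions give two more equations: 2h_0·m_0 + h_0·m_1 = 6(Δ_0 - s'(0)) = -6 and h_1·m_1 + 2h_1·m_2 = 6(s'(2) - Δ_1) = -30.
Forward elimination and back-substitution give m_0 = -8, m_1 = 10, m_2 = -20.
On [0, 1], s(t) = -1 - 1·t - 4·t² + 3·t³.
With t = 1/2: s(1/2) = -17/8.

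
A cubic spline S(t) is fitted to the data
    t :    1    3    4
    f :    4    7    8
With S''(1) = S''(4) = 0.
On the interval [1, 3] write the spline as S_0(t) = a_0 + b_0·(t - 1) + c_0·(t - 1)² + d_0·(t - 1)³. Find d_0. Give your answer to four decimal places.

With σ_i denoting the second derivative at x_i, h_i = 2, 1, and Δ_i = (y_(i+1) − y_i)/h_i = 3/2, 1:
  2·σ_0 + 6·σ_1 + 1·σ_2 = 6(Δ_1 - Δ_0) = -3
Natural end conditions: σ_0 = σ_2 = 0.
Solving the tridiagonal system: σ_0 = 0, σ_1 = -1/2, σ_2 = 0.
On [1, 3], with S_0(t) = a_0 + b_0·(t - 1) + c_0·(t - 1)² + d_0·(t - 1)³: c_0 = σ_0/2 = 0, d_0 = (σ_1 - σ_0)/(6h_0) = -1/24, b_0 = Δ_0 - h_0(2σ_0 + σ_1)/6 = 5/3.

-0.0417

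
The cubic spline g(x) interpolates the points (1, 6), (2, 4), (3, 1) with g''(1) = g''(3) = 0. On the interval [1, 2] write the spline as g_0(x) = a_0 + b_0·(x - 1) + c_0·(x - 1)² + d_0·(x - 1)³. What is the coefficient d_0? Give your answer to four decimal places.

-0.2500

Let M_i = g''(x_i). Step sizes h_i = 1, 1; slopes of the chords Δ_i = (y_(i+1) - y_i)/h_i = -2, -3.
  1·M_0 + 4·M_1 + 1·M_2 = 6(Δ_1 - Δ_0) = -6
Natural end conditions: M_0 = M_2 = 0.
Solving the tridiagonal system: M_0 = 0, M_1 = -3/2, M_2 = 0.
On [1, 2], with g_0(x) = a_0 + b_0·(x - 1) + c_0·(x - 1)² + d_0·(x - 1)³: c_0 = M_0/2 = 0, d_0 = (M_1 - M_0)/(6h_0) = -1/4, b_0 = Δ_0 - h_0(2M_0 + M_1)/6 = -7/4.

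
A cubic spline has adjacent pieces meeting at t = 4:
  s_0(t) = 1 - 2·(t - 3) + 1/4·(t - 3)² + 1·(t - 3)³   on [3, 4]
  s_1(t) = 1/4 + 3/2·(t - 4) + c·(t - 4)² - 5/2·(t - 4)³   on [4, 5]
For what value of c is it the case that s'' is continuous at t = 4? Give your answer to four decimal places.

s_0''(t) = 1/2 + 6·(t - 3), so s_0''(4) = 13/2. On the right, s_1''(4) = 2c, so c = 13/4.

3.2500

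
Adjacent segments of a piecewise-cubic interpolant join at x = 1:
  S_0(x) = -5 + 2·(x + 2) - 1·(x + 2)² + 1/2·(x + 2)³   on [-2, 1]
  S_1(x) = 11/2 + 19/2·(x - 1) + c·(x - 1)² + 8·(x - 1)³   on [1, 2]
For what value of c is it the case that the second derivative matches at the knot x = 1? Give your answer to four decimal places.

S_0''(x) = -2 + 3·(x + 2), so S_0''(1) = 7. On the right, S_1''(1) = 2c, so c = 7/2.

3.5000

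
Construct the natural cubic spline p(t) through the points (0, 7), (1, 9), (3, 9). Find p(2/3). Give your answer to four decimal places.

8.4568

Put M_i = p'' at the i-th knot. Here h = (1, 2) and Δ = (2, 0), so the interior equations h_(i-1)·M_(i-1) + 2(h_(i-1)+h_i)·M_i + h_i·M_(i+1) = 6(Δ_i − Δ_(i-1)) read
  1·M_0 + 6·M_1 + 2·M_2 = 6(Δ_1 - Δ_0) = -12
Natural end conditions: M_0 = M_2 = 0.
Forward elimination and back-substitution give M_0 = 0, M_1 = -2, M_2 = 0.
On [0, 1], p(t) = 7 + 7/3·t + 0·t² - 1/3·t³.
With t = 2/3: p(2/3) = 685/81.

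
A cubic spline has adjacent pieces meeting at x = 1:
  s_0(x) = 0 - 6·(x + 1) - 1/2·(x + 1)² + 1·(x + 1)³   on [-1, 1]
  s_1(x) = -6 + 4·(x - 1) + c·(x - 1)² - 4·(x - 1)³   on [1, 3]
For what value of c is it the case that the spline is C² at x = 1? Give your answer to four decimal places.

s_0''(x) = -1 + 6·(x + 1), so s_0''(1) = 11. On the right, s_1''(1) = 2c, so c = 11/2.

5.5000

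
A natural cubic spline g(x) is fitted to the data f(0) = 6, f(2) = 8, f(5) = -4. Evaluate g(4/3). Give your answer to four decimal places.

With M_i denoting the second derivative at x_i, h_i = 2, 3, and Δ_i = (y_(i+1) − y_i)/h_i = 1, -4:
  2·M_0 + 10·M_1 + 3·M_2 = 6(Δ_1 - Δ_0) = -30
Natural end conditions: M_0 = M_2 = 0.
Forward elimination and back-substitution give M_0 = 0, M_1 = -3, M_2 = 0.
On [0, 2], g(x) = 6 + 2·x + 0·x² - 1/4·x³.
With x = 4/3: g(4/3) = 218/27.

8.0741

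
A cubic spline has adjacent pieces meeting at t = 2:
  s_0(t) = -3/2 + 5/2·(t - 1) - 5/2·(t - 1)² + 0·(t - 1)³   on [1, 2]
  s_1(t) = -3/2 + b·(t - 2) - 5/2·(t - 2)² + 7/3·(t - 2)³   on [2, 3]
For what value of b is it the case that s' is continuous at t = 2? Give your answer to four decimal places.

-2.5000

s_0'(t) = 5/2 - 5·(t - 1) + 0·(t - 1)², so s_0'(2) = -5/2. On the right, s_1'(2) = b, so b = -5/2.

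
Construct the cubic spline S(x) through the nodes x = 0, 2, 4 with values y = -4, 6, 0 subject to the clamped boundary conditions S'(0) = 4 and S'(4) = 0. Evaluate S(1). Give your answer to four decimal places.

1.8750

Put σ_i = S'' at the i-th knot. Here h = (2, 2) and Δ = (5, -3), so the interior equations h_(i-1)·σ_(i-1) + 2(h_(i-1)+h_i)·σ_i + h_i·σ_(i+1) = 6(Δ_i − Δ_(i-1)) read
  2·σ_0 + 8·σ_1 + 2·σ_2 = 6(Δ_1 - Δ_0) = -48
Clamped end conditions give two more equations: 2h_0·σ_0 + h_0·σ_1 = 6(Δ_0 - S'(0)) = 6 and h_1·σ_1 + 2h_1·σ_2 = 6(S'(4) - Δ_1) = 18.
Solving: σ_0 = 13/2, σ_1 = -10, σ_2 = 19/2.
On [0, 2], S(x) = -4 + 4·x + 13/4·x² - 11/8·x³.
With x = 1: S(1) = 15/8.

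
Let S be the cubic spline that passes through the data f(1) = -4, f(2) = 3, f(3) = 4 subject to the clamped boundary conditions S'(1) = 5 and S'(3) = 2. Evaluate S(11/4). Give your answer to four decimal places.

3.7617

Write m_i for S''(x_i). With h_i = 1, 1 and divided differences Δ_i = 7, 1, the continuity of S' gives the tridiagonal system
  1·m_0 + 4·m_1 + 1·m_2 = 6(Δ_1 - Δ_0) = -36
Clamped end conditions give two more equations: 2h_0·m_0 + h_0·m_1 = 6(Δ_0 - S'(1)) = 12 and h_1·m_1 + 2h_1·m_2 = 6(S'(3) - Δ_1) = 6.
Forward elimination and back-substitution give m_0 = 27/2, m_1 = -15, m_2 = 21/2.
On [2, 3], S(t) = 3 + 17/4·(t - 2) - 15/2·(t - 2)² + 17/4·(t - 2)³.
With (t - 2) = 3/4: S(11/4) = 963/256.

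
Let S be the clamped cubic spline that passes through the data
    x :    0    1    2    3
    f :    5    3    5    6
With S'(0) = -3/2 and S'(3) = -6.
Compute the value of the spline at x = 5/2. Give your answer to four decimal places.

Let σ_i = S''(x_i). Step sizes h_i = 1, 1, 1; slopes of the chords Δ_i = (y_(i+1) - y_i)/h_i = -2, 2, 1.
  1·σ_0 + 4·σ_1 + 1·σ_2 = 6(Δ_1 - Δ_0) = 24
  1·σ_1 + 4·σ_2 + 1·σ_3 = 6(Δ_2 - Δ_1) = -6
Clamped end conditions give two more equations: 2h_0·σ_0 + h_0·σ_1 = 6(Δ_0 - S'(0)) = -3 and h_2·σ_2 + 2h_2·σ_3 = 6(S'(3) - Δ_2) = -42.
Solving: σ_0 = -24/5, σ_1 = 33/5, σ_2 = 12/5, σ_3 = -111/5.
On [2, 3], S(x) = 5 + 39/10·(x - 2) + 6/5·(x - 2)² - 41/10·(x - 2)³.
With (x - 2) = 1/2: S(5/2) = 539/80.

6.7375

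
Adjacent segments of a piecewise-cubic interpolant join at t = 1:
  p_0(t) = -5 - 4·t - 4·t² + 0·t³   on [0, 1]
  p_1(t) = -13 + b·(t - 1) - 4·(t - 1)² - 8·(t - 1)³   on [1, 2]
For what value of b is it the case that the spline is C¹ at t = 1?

p_0'(t) = -4 - 8·t + 0·t², so p_0'(1) = -12. On the right, p_1'(1) = b, so b = -12.

-12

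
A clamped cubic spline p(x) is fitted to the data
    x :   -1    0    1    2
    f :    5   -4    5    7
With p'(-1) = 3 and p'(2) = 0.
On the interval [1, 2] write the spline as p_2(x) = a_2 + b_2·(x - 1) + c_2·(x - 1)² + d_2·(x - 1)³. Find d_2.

With M_i denoting the second derivative at x_i, h_i = 1, 1, 1, and Δ_i = (y_(i+1) − y_i)/h_i = -9, 9, 2:
  1·M_0 + 4·M_1 + 1·M_2 = 6(Δ_1 - Δ_0) = 108
  1·M_1 + 4·M_2 + 1·M_3 = 6(Δ_2 - Δ_1) = -42
Clamped end conditions give two more equations: 2h_0·M_0 + h_0·M_1 = 6(Δ_0 - p'(-1)) = -72 and h_2·M_2 + 2h_2·M_3 = 6(p'(2) - Δ_2) = -12.
Hence M_0 = -60, M_1 = 48, M_2 = -24, M_3 = 6.
On [1, 2], with p_2(x) = a_2 + b_2·(x - 1) + c_2·(x - 1)² + d_2·(x - 1)³: c_2 = M_2/2 = -12, d_2 = (M_3 - M_2)/(6h_2) = 5, b_2 = Δ_2 - h_2(2M_2 + M_3)/6 = 9.

5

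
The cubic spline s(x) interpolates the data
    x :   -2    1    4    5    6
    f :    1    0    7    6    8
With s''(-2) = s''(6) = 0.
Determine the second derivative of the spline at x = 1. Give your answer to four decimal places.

2.3512

Put m_i = s'' at the i-th knot. Here h = (3, 3, 1, 1) and Δ = (-1/3, 7/3, -1, 2), so the interior equations h_(i-1)·m_(i-1) + 2(h_(i-1)+h_i)·m_i + h_i·m_(i+1) = 6(Δ_i − Δ_(i-1)) read
  3·m_0 + 12·m_1 + 3·m_2 = 6(Δ_1 - Δ_0) = 16
  3·m_1 + 8·m_2 + 1·m_3 = 6(Δ_2 - Δ_1) = -20
  1·m_2 + 4·m_3 + 1·m_4 = 6(Δ_3 - Δ_2) = 18
Natural end conditions: m_0 = m_4 = 0.
Solving: m_0 = 0, m_1 = 395/168, m_2 = -57/14, m_3 = 309/56, m_4 = 0.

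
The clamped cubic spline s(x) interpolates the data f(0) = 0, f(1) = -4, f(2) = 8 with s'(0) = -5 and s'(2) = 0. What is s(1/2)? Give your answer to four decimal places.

With M_i denoting the second derivative at x_i, h_i = 1, 1, and Δ_i = (y_(i+1) − y_i)/h_i = -4, 12:
  1·M_0 + 4·M_1 + 1·M_2 = 6(Δ_1 - Δ_0) = 96
Clamped end conditions give two more equations: 2h_0·M_0 + h_0·M_1 = 6(Δ_0 - s'(0)) = 6 and h_1·M_1 + 2h_1·M_2 = 6(s'(2) - Δ_1) = -72.
Solving the tridiagonal system: M_0 = -37/2, M_1 = 43, M_2 = -115/2.
On [0, 1], s(x) = 0 - 5·x - 37/4·x² + 41/4·x³.
With x = 1/2: s(1/2) = -113/32.

-3.5313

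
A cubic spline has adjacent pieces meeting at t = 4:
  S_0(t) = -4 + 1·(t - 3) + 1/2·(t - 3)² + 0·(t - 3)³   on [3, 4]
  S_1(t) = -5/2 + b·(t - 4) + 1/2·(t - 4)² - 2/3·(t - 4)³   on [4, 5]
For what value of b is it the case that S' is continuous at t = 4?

S_0'(t) = 1 + 1·(t - 3) + 0·(t - 3)², so S_0'(4) = 2. On the right, S_1'(4) = b, so b = 2.

2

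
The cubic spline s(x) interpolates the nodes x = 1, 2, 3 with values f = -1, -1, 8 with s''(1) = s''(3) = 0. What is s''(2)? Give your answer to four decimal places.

13.5000

With M_i denoting the second derivative at x_i, h_i = 1, 1, and Δ_i = (y_(i+1) − y_i)/h_i = 0, 9:
  1·M_0 + 4·M_1 + 1·M_2 = 6(Δ_1 - Δ_0) = 54
Natural end conditions: M_0 = M_2 = 0.
Hence M_0 = 0, M_1 = 27/2, M_2 = 0.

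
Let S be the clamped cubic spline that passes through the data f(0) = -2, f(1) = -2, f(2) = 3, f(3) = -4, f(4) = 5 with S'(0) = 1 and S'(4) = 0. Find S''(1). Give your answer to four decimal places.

19.1429

With σ_i denoting the second derivative at x_i, h_i = 1, 1, 1, 1, and Δ_i = (y_(i+1) − y_i)/h_i = 0, 5, -7, 9:
  1·σ_0 + 4·σ_1 + 1·σ_2 = 6(Δ_1 - Δ_0) = 30
  1·σ_1 + 4·σ_2 + 1·σ_3 = 6(Δ_2 - Δ_1) = -72
  1·σ_2 + 4·σ_3 + 1·σ_4 = 6(Δ_3 - Δ_2) = 96
Clamped end conditions give two more equations: 2h_0·σ_0 + h_0·σ_1 = 6(Δ_0 - S'(0)) = -6 and h_3·σ_3 + 2h_3·σ_4 = 6(S'(4) - Δ_3) = -54.
Solving: σ_0 = -88/7, σ_1 = 134/7, σ_2 = -34, σ_3 = 314/7, σ_4 = -346/7.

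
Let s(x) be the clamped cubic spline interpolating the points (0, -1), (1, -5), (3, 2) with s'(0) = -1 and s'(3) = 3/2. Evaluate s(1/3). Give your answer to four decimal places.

Let M_i = s''(x_i). Step sizes h_i = 1, 2; slopes of the chords Δ_i = (y_(i+1) - y_i)/h_i = -4, 7/2.
  1·M_0 + 6·M_1 + 2·M_2 = 6(Δ_1 - Δ_0) = 45
Clamped end conditions give two more equations: 2h_0·M_0 + h_0·M_1 = 6(Δ_0 - s'(0)) = -18 and h_1·M_1 + 2h_1·M_2 = 6(s'(3) - Δ_1) = -12.
Solving the tridiagonal system: M_0 = -47/3, M_1 = 40/3, M_2 = -29/3.
On [0, 1], s(x) = -1 - 1·x - 47/6·x² + 29/6·x³.
With x = 1/3: s(1/3) = -164/81.

-2.0247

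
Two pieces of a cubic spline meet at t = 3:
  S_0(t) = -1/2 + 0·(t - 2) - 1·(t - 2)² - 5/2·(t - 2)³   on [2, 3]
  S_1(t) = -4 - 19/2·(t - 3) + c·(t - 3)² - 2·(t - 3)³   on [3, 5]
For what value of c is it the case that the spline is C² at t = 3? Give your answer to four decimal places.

-8.5000

S_0''(t) = -2 - 15·(t - 2), so S_0''(3) = -17. On the right, S_1''(3) = 2c, so c = -17/2.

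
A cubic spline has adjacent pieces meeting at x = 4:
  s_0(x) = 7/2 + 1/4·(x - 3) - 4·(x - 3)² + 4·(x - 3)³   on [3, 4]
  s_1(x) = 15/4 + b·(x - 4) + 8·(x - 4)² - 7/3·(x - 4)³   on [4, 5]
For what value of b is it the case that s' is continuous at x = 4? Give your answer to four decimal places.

4.2500

s_0'(x) = 1/4 - 8·(x - 3) + 12·(x - 3)², so s_0'(4) = 17/4. On the right, s_1'(4) = b, so b = 17/4.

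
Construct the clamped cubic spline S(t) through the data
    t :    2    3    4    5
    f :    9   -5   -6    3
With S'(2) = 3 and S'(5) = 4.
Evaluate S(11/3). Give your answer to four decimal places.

-8.0519

Write M_i for S''(x_i). With h_i = 1, 1, 1 and divided differences Δ_i = -14, -1, 9, the continuity of S' gives the tridiagonal system
  1·M_0 + 4·M_1 + 1·M_2 = 6(Δ_1 - Δ_0) = 78
  1·M_1 + 4·M_2 + 1·M_3 = 6(Δ_2 - Δ_1) = 60
Clamped end conditions give two more equations: 2h_0·M_0 + h_0·M_1 = 6(Δ_0 - S'(2)) = -102 and h_2·M_2 + 2h_2·M_3 = 6(S'(5) - Δ_2) = -30.
Forward elimination and back-substitution give M_0 = -1016/15, M_1 = 502/15, M_2 = 178/15, M_3 = -314/15.
On [3, 4], S(t) = -5 - 212/15·(t - 3) + 251/15·(t - 3)² - 18/5·(t - 3)³.
With (t - 3) = 2/3: S(11/3) = -1087/135.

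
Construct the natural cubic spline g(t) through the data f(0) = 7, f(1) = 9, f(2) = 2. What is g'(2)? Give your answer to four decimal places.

-9.2500

With σ_i denoting the second derivative at x_i, h_i = 1, 1, and Δ_i = (y_(i+1) − y_i)/h_i = 2, -7:
  1·σ_0 + 4·σ_1 + 1·σ_2 = 6(Δ_1 - Δ_0) = -54
Natural end conditions: σ_0 = σ_2 = 0.
Hence σ_0 = 0, σ_1 = -27/2, σ_2 = 0.
On [1, 2], g'(t) = b_1 + 2c_1·(t - 1) + 3d_1·(t - 1)² with b_1 = Δ_1 - h_1(2σ_1 + σ_2)/6 = -5/2, c_1 = σ_1/2 = -27/4, d_1 = (σ_2 - σ_1)/(6h_1) = 9/4. So g'(2) = -37/4.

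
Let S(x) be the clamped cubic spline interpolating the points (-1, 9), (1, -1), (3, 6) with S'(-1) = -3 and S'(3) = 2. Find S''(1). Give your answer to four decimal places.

Let m_i = S''(x_i). Step sizes h_i = 2, 2; slopes of the chords Δ_i = (y_(i+1) - y_i)/h_i = -5, 7/2.
  2·m_0 + 8·m_1 + 2·m_2 = 6(Δ_1 - Δ_0) = 51
Clamped end conditions give two more equations: 2h_0·m_0 + h_0·m_1 = 6(Δ_0 - S'(-1)) = -12 and h_1·m_1 + 2h_1·m_2 = 6(S'(3) - Δ_1) = -9.
Hence m_0 = -65/8, m_1 = 41/4, m_2 = -59/8.

10.2500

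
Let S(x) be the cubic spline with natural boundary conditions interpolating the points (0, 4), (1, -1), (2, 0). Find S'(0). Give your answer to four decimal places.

Let m_i = S''(x_i). Step sizes h_i = 1, 1; slopes of the chords Δ_i = (y_(i+1) - y_i)/h_i = -5, 1.
  1·m_0 + 4·m_1 + 1·m_2 = 6(Δ_1 - Δ_0) = 36
Natural end conditions: m_0 = m_2 = 0.
Forward elimination and back-substitution give m_0 = 0, m_1 = 9, m_2 = 0.
On [0, 1], S'(x) = b_0 + 2c_0·x + 3d_0·x² with b_0 = Δ_0 - h_0(2m_0 + m_1)/6 = -13/2, c_0 = m_0/2 = 0, d_0 = (m_1 - m_0)/(6h_0) = 3/2. So S'(0) = -13/2.

-6.5000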